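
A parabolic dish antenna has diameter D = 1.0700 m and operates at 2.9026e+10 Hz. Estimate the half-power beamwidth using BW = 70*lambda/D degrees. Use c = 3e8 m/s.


lambda = c / f = 3.0000e+08 / 2.9026e+10 = 0.01033556 m
BW = 70 * 0.01033556 / 1.0700 = 0.6762 deg

0.6762 deg


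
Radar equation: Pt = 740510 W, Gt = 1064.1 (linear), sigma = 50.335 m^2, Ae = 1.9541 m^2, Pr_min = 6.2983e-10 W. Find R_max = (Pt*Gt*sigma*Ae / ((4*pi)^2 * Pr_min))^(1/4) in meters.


R^4 = 740510*1064.1*50.335*1.9541 / ((4*pi)^2 * 6.2983e-10) = 7.792686e+17
R_max = 7.792686e+17^0.25 = 29711 m

29711 m


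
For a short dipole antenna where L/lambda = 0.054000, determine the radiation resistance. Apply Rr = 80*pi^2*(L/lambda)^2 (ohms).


Rr = 80 * pi^2 * (0.054000)^2 = 80 * 9.869604 * 2.916000e-03 = 2.302 ohm

2.302 ohm


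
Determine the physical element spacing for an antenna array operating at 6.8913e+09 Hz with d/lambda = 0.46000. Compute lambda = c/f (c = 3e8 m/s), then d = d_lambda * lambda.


lambda = c / f = 3.0000e+08 / 6.8913e+09 = 0.04353315 m
d = 0.46000 * 0.04353315 = 0.02003 m

0.02003 m


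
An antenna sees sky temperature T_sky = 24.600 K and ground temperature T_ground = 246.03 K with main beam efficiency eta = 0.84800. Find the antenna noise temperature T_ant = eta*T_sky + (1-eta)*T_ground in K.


T_ant = 0.84800 * 24.600 + (1 - 0.84800) * 246.03 = 58.26 K

58.26 K


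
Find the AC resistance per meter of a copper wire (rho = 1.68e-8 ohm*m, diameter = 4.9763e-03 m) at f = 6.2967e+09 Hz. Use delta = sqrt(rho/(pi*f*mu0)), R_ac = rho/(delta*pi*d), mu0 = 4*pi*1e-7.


delta = sqrt(1.68e-8 / (pi * 6.2967e+09 * 4*pi*1e-7)) = 8.220879e-07 m
R_ac = 1.68e-8 / (8.220879e-07 * pi * 4.9763e-03) = 1.307 ohm/m

1.307 ohm/m


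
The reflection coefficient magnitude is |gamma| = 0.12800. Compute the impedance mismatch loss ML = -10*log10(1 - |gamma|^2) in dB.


ML = -10 * log10(1 - 0.12800^2) = -10 * log10(0.983616) = 0.07174 dB

0.07174 dB


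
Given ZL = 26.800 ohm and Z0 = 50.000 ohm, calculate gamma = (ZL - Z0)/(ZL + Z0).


gamma = (26.800 - 50.000) / (26.800 + 50.000) = -0.3021

-0.3021


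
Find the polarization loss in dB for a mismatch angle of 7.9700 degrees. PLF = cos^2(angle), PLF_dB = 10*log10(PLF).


PLF_linear = cos^2(7.9700 deg) = 0.9807749
PLF_dB = 10 * log10(0.9807749) = -0.08431 dB

-0.08431 dB


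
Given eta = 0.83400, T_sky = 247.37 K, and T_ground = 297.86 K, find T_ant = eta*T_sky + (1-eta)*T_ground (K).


T_ant = 0.83400 * 247.37 + (1 - 0.83400) * 297.86 = 255.8 K

255.8 K


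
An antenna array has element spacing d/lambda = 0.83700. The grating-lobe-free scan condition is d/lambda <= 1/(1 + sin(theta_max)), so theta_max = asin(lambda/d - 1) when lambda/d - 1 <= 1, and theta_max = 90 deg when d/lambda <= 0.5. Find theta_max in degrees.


lambda/d - 1 = 1/0.83700 - 1 = 0.1947431
theta_max = asin(0.1947431) = 11.23 deg

11.23 deg


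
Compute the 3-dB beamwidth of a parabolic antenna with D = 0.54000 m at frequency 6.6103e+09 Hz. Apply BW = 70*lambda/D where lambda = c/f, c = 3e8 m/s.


lambda = c / f = 3.0000e+08 / 6.6103e+09 = 0.04538372 m
BW = 70 * 0.04538372 / 0.54000 = 5.883 deg

5.883 deg


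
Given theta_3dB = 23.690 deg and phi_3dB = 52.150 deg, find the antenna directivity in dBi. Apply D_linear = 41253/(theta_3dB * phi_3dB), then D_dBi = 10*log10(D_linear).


D_linear = 41253 / (23.690 * 52.150) = 33.39152
D_dBi = 10 * log10(33.39152) = 15.24 dBi

15.24 dBi


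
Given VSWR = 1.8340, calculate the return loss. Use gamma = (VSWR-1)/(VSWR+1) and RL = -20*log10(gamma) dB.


gamma = (1.8340 - 1) / (1.8340 + 1) = 0.2942837
RL = -20 * log10(0.2942837) = 10.62 dB

10.62 dB


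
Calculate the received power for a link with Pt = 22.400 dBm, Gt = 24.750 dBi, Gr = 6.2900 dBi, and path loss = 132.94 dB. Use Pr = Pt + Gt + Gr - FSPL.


Pr = 22.400 + 24.750 + 6.2900 - 132.94 = -79.50 dBm

-79.50 dBm


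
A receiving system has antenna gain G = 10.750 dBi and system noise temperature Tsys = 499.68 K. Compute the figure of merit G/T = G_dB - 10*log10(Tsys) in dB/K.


G/T = 10.750 - 10*log10(499.68) = 10.750 - 26.98692 = -16.24 dB/K

-16.24 dB/K


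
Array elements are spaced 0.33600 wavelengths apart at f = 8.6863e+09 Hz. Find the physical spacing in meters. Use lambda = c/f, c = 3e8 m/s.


lambda = c / f = 3.0000e+08 / 8.6863e+09 = 0.03453714 m
d = 0.33600 * 0.03453714 = 0.01160 m

0.01160 m


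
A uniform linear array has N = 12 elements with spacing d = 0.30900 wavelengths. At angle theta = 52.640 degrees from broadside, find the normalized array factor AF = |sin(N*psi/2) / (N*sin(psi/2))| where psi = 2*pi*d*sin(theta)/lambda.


psi = 2*pi*0.30900*sin(52.640 deg) = 1.543182 rad
AF = |sin(12*1.543182/2) / (12*sin(1.543182/2))| = 0.01971

0.01971


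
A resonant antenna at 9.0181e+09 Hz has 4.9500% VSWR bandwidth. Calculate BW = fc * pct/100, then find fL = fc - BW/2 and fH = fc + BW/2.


BW = 9.0181e+09 * 4.9500/100 = 4.463960e+08 Hz
fL = 9.0181e+09 - 4.463960e+08/2 = 8.795e+09 Hz
fH = 9.0181e+09 + 4.463960e+08/2 = 9.241e+09 Hz

BW=4.464e+08 Hz, fL=8.795e+09 Hz, fH=9.241e+09 Hz


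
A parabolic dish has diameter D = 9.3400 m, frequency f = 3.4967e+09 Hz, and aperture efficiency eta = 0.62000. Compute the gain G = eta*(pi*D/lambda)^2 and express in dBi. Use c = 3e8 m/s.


lambda = c / f = 3.0000e+08 / 3.4967e+09 = 0.08579518 m
G_linear = 0.62000 * (pi * 9.3400 / 0.08579518)^2 = 72520.27
G_dBi = 10 * log10(72520.27) = 48.60 dBi

48.60 dBi


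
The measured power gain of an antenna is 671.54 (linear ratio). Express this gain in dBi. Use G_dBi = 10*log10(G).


G_dBi = 10 * log10(671.54) = 28.27 dBi

28.27 dBi


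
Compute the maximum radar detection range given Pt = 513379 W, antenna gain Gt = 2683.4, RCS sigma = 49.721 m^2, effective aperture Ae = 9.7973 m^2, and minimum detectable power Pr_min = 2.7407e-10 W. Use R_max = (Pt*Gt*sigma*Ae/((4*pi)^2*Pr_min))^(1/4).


R^4 = 513379*2683.4*49.721*9.7973 / ((4*pi)^2 * 2.7407e-10) = 1.550560e+19
R_max = 1.550560e+19^0.25 = 62751 m

62751 m


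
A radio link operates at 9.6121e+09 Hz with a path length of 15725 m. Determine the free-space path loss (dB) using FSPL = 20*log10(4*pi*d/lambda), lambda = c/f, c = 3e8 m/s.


lambda = c / f = 3.0000e+08 / 9.6121e+09 = 0.03121066 m
FSPL = 20 * log10(4*pi*15725/0.03121066) = 136.0 dB

136.0 dB


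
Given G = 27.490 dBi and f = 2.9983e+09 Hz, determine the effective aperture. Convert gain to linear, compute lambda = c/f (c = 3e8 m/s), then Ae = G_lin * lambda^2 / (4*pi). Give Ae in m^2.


lambda = c / f = 3.0000e+08 / 2.9983e+09 = 0.1000567 m
G_linear = 10^(27.490/10) = 561.0480
Ae = G_linear * lambda^2 / (4*pi) = 561.0480 * 0.1000567^2 / (4*pi) = 0.4470 m^2

0.4470 m^2


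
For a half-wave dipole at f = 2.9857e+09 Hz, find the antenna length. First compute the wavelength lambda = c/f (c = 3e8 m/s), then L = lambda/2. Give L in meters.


lambda = c / f = 3.0000e+08 / 2.9857e+09 = 0.1004789 m
L = lambda / 2 = 0.1004789 / 2 = 0.05024 m

0.05024 m


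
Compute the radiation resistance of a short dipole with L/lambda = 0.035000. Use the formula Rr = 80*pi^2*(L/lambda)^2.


Rr = 80 * pi^2 * (0.035000)^2 = 80 * 9.869604 * 1.225000e-03 = 0.9672 ohm

0.9672 ohm


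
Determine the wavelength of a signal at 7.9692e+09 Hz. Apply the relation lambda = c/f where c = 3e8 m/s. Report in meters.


lambda = c / f = 3.0000e+08 / 7.9692e+09 = 0.03764 m

0.03764 m


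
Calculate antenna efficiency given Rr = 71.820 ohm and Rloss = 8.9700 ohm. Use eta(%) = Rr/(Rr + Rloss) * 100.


eta = 71.820 / (71.820 + 8.9700) * 100 = 88.90%

88.90%


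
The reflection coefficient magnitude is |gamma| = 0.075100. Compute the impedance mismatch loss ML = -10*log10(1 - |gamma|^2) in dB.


ML = -10 * log10(1 - 0.075100^2) = -10 * log10(0.99435999) = 0.02456 dB

0.02456 dB


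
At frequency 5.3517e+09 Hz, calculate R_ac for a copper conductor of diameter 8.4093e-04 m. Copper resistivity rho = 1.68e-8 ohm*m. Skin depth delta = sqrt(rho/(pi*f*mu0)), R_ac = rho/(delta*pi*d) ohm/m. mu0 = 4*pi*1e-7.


delta = sqrt(1.68e-8 / (pi * 5.3517e+09 * 4*pi*1e-7)) = 8.917208e-07 m
R_ac = 1.68e-8 / (8.917208e-07 * pi * 8.4093e-04) = 7.131 ohm/m

7.131 ohm/m


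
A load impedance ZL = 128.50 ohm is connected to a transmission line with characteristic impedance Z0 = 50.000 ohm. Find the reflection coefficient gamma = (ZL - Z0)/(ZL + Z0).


gamma = (128.50 - 50.000) / (128.50 + 50.000) = 0.4398

0.4398


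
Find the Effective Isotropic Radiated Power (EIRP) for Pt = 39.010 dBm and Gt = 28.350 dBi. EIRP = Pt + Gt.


EIRP = Pt + Gt = 39.010 + 28.350 = 67.36 dBm

67.36 dBm


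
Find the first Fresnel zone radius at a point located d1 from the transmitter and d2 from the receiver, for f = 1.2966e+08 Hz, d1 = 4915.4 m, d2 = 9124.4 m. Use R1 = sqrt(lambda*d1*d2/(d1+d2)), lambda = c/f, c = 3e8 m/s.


lambda = c / f = 3.0000e+08 / 1.2966e+08 = 2.313744 m
R1 = sqrt(2.313744 * 4915.4 * 9124.4 / (4915.4 + 9124.4)) = 85.97 m

85.97 m


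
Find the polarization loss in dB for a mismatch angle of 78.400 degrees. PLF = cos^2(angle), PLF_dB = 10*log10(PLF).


PLF_linear = cos^2(78.400 deg) = 0.04043233
PLF_dB = 10 * log10(0.04043233) = -13.93 dB

-13.93 dB


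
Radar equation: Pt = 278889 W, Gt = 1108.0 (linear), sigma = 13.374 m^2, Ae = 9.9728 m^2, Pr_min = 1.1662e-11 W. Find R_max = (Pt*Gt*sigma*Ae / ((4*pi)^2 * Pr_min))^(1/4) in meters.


R^4 = 278889*1108.0*13.374*9.9728 / ((4*pi)^2 * 1.1662e-11) = 2.237983e+19
R_max = 2.237983e+19^0.25 = 68780 m

68780 m


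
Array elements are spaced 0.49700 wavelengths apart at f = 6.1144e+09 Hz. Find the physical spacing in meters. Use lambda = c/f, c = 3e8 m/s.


lambda = c / f = 3.0000e+08 / 6.1144e+09 = 0.04906450 m
d = 0.49700 * 0.04906450 = 0.02439 m

0.02439 m


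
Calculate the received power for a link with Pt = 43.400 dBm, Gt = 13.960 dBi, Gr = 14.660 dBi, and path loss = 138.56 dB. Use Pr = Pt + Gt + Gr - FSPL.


Pr = 43.400 + 13.960 + 14.660 - 138.56 = -66.54 dBm

-66.54 dBm


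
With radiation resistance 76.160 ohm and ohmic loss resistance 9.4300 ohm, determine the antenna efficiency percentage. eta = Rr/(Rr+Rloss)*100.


eta = 76.160 / (76.160 + 9.4300) * 100 = 88.98%

88.98%


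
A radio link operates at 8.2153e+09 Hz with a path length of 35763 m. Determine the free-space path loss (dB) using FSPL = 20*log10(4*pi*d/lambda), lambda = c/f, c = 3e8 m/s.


lambda = c / f = 3.0000e+08 / 8.2153e+09 = 0.03651723 m
FSPL = 20 * log10(4*pi*35763/0.03651723) = 141.8 dB

141.8 dB


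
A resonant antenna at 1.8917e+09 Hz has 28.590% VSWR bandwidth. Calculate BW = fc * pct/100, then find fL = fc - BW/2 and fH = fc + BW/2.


BW = 1.8917e+09 * 28.590/100 = 5.408370e+08 Hz
fL = 1.8917e+09 - 5.408370e+08/2 = 1.621e+09 Hz
fH = 1.8917e+09 + 5.408370e+08/2 = 2.162e+09 Hz

BW=5.408e+08 Hz, fL=1.621e+09 Hz, fH=2.162e+09 Hz


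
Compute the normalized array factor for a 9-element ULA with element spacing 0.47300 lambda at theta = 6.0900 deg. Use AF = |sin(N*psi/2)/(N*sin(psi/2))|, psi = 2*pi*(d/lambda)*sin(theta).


psi = 2*pi*0.47300*sin(6.0900 deg) = 0.3152954 rad
AF = |sin(9*0.3152954/2) / (9*sin(0.3152954/2))| = 0.6996

0.6996


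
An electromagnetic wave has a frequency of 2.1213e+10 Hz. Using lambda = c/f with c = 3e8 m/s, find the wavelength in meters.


lambda = c / f = 3.0000e+08 / 2.1213e+10 = 0.01414 m

0.01414 m


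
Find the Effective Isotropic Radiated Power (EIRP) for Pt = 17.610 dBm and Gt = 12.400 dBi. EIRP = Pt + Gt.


EIRP = Pt + Gt = 17.610 + 12.400 = 30.01 dBm

30.01 dBm


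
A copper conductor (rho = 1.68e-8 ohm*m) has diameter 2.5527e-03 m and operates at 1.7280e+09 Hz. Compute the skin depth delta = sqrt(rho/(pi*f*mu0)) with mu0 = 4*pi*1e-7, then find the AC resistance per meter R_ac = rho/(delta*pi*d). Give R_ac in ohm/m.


delta = sqrt(1.68e-8 / (pi * 1.7280e+09 * 4*pi*1e-7)) = 1.569289e-06 m
R_ac = 1.68e-8 / (1.569289e-06 * pi * 2.5527e-03) = 1.335 ohm/m

1.335 ohm/m


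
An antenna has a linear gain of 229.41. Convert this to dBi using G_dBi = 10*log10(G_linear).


G_dBi = 10 * log10(229.41) = 23.61 dBi

23.61 dBi


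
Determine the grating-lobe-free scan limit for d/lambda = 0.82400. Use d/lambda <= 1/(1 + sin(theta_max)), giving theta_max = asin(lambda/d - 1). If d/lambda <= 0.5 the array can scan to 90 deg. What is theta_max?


lambda/d - 1 = 1/0.82400 - 1 = 0.2135922
theta_max = asin(0.2135922) = 12.33 deg

12.33 deg


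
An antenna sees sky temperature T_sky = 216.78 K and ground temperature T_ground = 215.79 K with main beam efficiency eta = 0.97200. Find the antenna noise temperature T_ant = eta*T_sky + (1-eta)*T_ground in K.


T_ant = 0.97200 * 216.78 + (1 - 0.97200) * 215.79 = 216.8 K

216.8 K


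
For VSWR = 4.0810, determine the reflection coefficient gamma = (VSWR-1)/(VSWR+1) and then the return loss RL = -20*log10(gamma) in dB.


gamma = (4.0810 - 1) / (4.0810 + 1) = 0.6063767
RL = -20 * log10(0.6063767) = 4.345 dB

4.345 dB


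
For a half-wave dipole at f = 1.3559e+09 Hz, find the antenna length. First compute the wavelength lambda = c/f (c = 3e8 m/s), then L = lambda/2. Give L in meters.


lambda = c / f = 3.0000e+08 / 1.3559e+09 = 0.2212553 m
L = lambda / 2 = 0.2212553 / 2 = 0.1106 m

0.1106 m


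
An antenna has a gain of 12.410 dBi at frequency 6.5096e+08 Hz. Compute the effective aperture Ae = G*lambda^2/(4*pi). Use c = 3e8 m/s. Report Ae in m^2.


lambda = c / f = 3.0000e+08 / 6.5096e+08 = 0.4608578 m
G_linear = 10^(12.410/10) = 17.41807
Ae = G_linear * lambda^2 / (4*pi) = 17.41807 * 0.4608578^2 / (4*pi) = 0.2944 m^2

0.2944 m^2


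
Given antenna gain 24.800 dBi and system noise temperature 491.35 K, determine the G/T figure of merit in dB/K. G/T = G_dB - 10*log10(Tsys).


G/T = 24.800 - 10*log10(491.35) = 24.800 - 26.91391 = -2.114 dB/K

-2.114 dB/K


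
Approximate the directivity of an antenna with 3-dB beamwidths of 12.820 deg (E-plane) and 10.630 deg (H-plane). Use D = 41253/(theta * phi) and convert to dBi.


D_linear = 41253 / (12.820 * 10.630) = 302.7152
D_dBi = 10 * log10(302.7152) = 24.81 dBi

24.81 dBi


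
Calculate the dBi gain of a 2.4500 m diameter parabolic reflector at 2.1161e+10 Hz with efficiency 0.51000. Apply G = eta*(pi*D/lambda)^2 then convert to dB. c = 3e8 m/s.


lambda = c / f = 3.0000e+08 / 2.1161e+10 = 0.01417702 m
G_linear = 0.51000 * (pi * 2.4500 / 0.01417702)^2 = 150325.3
G_dBi = 10 * log10(150325.3) = 51.77 dBi

51.77 dBi


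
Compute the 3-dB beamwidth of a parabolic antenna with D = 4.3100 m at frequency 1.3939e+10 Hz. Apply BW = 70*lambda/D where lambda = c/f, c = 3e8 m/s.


lambda = c / f = 3.0000e+08 / 1.3939e+10 = 0.02152235 m
BW = 70 * 0.02152235 / 4.3100 = 0.3496 deg

0.3496 deg


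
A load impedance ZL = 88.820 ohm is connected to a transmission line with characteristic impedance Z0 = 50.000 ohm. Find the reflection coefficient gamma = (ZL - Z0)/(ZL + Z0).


gamma = (88.820 - 50.000) / (88.820 + 50.000) = 0.2796

0.2796


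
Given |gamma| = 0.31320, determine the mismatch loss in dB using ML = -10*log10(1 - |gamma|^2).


ML = -10 * log10(1 - 0.31320^2) = -10 * log10(0.90190576) = 0.4484 dB

0.4484 dB


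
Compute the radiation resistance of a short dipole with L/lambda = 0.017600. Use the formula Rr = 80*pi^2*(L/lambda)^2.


Rr = 80 * pi^2 * (0.017600)^2 = 80 * 9.869604 * 3.097600e-04 = 0.2446 ohm

0.2446 ohm


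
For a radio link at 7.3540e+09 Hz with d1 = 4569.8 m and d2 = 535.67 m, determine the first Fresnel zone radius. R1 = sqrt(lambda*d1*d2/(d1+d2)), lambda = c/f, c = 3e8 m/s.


lambda = c / f = 3.0000e+08 / 7.3540e+09 = 0.04079413 m
R1 = sqrt(0.04079413 * 4569.8 * 535.67 / (4569.8 + 535.67)) = 4.423 m

4.423 m


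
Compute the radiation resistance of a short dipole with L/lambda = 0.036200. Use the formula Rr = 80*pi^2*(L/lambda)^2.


Rr = 80 * pi^2 * (0.036200)^2 = 80 * 9.869604 * 1.310440e-03 = 1.035 ohm

1.035 ohm


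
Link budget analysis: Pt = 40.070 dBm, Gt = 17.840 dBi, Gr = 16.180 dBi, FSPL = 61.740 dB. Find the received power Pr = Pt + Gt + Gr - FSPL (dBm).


Pr = 40.070 + 17.840 + 16.180 - 61.740 = 12.35 dBm

12.35 dBm


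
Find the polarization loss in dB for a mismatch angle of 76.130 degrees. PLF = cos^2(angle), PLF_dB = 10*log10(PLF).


PLF_linear = cos^2(76.130 deg) = 0.05746556
PLF_dB = 10 * log10(0.05746556) = -12.41 dB

-12.41 dB


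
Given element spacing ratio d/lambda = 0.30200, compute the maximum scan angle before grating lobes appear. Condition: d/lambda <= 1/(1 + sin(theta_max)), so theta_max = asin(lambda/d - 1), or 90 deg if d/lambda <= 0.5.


lambda/d - 1 = 1/0.30200 - 1 = 2.311258 >= 1
d/lambda <= 0.5, so the array can scan to endfire without grating lobes: theta_max = 90 deg

90 deg


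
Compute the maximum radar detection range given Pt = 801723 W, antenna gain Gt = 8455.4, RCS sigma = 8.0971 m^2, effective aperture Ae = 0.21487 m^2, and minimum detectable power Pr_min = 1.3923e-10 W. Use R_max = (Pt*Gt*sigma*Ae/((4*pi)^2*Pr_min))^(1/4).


R^4 = 801723*8455.4*8.0971*0.21487 / ((4*pi)^2 * 1.3923e-10) = 5.364277e+17
R_max = 5.364277e+17^0.25 = 27063 m

27063 m


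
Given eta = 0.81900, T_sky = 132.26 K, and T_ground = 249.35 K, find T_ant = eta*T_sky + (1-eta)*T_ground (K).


T_ant = 0.81900 * 132.26 + (1 - 0.81900) * 249.35 = 153.5 K

153.5 K


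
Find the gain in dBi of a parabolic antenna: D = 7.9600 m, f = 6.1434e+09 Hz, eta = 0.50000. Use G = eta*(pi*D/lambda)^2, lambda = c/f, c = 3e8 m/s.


lambda = c / f = 3.0000e+08 / 6.1434e+09 = 0.04883289 m
G_linear = 0.50000 * (pi * 7.9600 / 0.04883289)^2 = 131120.6
G_dBi = 10 * log10(131120.6) = 51.18 dBi

51.18 dBi


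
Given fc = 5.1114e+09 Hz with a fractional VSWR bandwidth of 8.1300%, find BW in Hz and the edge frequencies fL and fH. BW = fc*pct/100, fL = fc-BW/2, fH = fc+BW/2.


BW = 5.1114e+09 * 8.1300/100 = 4.155568e+08 Hz
fL = 5.1114e+09 - 4.155568e+08/2 = 4.904e+09 Hz
fH = 5.1114e+09 + 4.155568e+08/2 = 5.319e+09 Hz

BW=4.156e+08 Hz, fL=4.904e+09 Hz, fH=5.319e+09 Hz


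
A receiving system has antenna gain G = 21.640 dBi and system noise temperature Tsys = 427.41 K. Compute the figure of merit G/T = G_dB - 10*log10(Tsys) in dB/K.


G/T = 21.640 - 10*log10(427.41) = 21.640 - 26.30845 = -4.668 dB/K

-4.668 dB/K


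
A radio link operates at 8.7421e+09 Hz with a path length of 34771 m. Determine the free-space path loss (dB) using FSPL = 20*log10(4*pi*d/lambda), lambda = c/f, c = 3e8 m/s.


lambda = c / f = 3.0000e+08 / 8.7421e+09 = 0.03431670 m
FSPL = 20 * log10(4*pi*34771/0.03431670) = 142.1 dB

142.1 dB


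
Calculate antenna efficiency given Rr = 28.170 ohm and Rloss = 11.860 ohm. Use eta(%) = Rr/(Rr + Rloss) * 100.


eta = 28.170 / (28.170 + 11.860) * 100 = 70.37%

70.37%


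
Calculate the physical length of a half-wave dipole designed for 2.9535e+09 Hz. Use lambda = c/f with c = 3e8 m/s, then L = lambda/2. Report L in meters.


lambda = c / f = 3.0000e+08 / 2.9535e+09 = 0.1015744 m
L = lambda / 2 = 0.1015744 / 2 = 0.05079 m

0.05079 m


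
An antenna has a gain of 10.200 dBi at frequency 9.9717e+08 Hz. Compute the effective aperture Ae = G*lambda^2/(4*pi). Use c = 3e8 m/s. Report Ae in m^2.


lambda = c / f = 3.0000e+08 / 9.9717e+08 = 0.3008514 m
G_linear = 10^(10.200/10) = 10.47129
Ae = G_linear * lambda^2 / (4*pi) = 10.47129 * 0.3008514^2 / (4*pi) = 0.07542 m^2

0.07542 m^2


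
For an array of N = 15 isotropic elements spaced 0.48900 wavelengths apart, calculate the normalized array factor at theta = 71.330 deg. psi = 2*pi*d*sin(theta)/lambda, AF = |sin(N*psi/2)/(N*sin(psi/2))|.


psi = 2*pi*0.48900*sin(71.330 deg) = 2.910798 rad
AF = |sin(15*2.910798/2) / (15*sin(2.910798/2))| = 0.01070

0.01070


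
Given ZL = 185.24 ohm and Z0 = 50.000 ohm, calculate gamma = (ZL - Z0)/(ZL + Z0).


gamma = (185.24 - 50.000) / (185.24 + 50.000) = 0.5749

0.5749


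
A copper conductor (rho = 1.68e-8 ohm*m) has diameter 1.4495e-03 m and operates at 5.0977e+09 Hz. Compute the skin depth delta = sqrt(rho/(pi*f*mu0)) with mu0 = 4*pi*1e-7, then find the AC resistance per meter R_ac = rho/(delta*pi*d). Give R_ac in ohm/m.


delta = sqrt(1.68e-8 / (pi * 5.0977e+09 * 4*pi*1e-7)) = 9.136664e-07 m
R_ac = 1.68e-8 / (9.136664e-07 * pi * 1.4495e-03) = 4.038 ohm/m

4.038 ohm/m


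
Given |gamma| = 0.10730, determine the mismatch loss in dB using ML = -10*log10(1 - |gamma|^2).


ML = -10 * log10(1 - 0.10730^2) = -10 * log10(0.98848671) = 0.05029 dB

0.05029 dB


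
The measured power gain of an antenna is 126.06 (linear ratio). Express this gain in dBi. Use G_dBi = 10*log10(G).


G_dBi = 10 * log10(126.06) = 21.01 dBi

21.01 dBi


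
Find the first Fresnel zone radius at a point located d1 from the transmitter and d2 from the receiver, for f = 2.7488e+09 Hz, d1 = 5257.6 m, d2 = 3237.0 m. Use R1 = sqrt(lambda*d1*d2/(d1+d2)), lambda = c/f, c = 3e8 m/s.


lambda = c / f = 3.0000e+08 / 2.7488e+09 = 0.1091385 m
R1 = sqrt(0.1091385 * 5257.6 * 3237.0 / (5257.6 + 3237.0)) = 14.79 m

14.79 m


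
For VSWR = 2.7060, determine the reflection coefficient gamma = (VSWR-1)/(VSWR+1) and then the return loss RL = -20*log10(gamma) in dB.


gamma = (2.7060 - 1) / (2.7060 + 1) = 0.4603346
RL = -20 * log10(0.4603346) = 6.739 dB

6.739 dB


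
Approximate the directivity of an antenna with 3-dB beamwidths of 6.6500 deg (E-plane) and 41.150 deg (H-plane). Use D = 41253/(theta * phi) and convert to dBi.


D_linear = 41253 / (6.6500 * 41.150) = 150.7523
D_dBi = 10 * log10(150.7523) = 21.78 dBi

21.78 dBi


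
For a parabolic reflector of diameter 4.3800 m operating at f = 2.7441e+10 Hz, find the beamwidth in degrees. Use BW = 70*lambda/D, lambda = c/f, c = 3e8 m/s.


lambda = c / f = 3.0000e+08 / 2.7441e+10 = 0.01093255 m
BW = 70 * 0.01093255 / 4.3800 = 0.1747 deg

0.1747 deg


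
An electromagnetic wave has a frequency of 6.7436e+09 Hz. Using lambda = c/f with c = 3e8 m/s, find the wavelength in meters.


lambda = c / f = 3.0000e+08 / 6.7436e+09 = 0.04449 m

0.04449 m


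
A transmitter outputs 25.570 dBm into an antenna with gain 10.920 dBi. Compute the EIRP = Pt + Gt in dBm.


EIRP = Pt + Gt = 25.570 + 10.920 = 36.49 dBm

36.49 dBm


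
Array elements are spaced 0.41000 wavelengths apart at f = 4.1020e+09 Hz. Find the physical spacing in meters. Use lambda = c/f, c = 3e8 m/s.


lambda = c / f = 3.0000e+08 / 4.1020e+09 = 0.07313506 m
d = 0.41000 * 0.07313506 = 0.02999 m

0.02999 m


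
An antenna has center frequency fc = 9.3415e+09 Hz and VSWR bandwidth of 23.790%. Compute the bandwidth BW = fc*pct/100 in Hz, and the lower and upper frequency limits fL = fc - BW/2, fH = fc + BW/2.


BW = 9.3415e+09 * 23.790/100 = 2.222343e+09 Hz
fL = 9.3415e+09 - 2.222343e+09/2 = 8.230e+09 Hz
fH = 9.3415e+09 + 2.222343e+09/2 = 1.045e+10 Hz

BW=2.222e+09 Hz, fL=8.230e+09 Hz, fH=1.045e+10 Hz


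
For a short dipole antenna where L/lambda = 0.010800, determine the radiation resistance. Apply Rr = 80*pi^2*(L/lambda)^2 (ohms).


Rr = 80 * pi^2 * (0.010800)^2 = 80 * 9.869604 * 1.166400e-04 = 0.09210 ohm

0.09210 ohm


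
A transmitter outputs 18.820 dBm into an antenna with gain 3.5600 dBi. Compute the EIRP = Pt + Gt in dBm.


EIRP = Pt + Gt = 18.820 + 3.5600 = 22.38 dBm

22.38 dBm


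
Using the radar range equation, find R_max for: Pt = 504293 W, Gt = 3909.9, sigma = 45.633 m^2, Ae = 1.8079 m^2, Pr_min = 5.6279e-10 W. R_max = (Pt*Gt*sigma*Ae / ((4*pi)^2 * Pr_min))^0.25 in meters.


R^4 = 504293*3909.9*45.633*1.8079 / ((4*pi)^2 * 5.6279e-10) = 1.830357e+18
R_max = 1.830357e+18^0.25 = 36782 m

36782 m


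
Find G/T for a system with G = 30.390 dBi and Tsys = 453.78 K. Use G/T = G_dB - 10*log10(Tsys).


G/T = 30.390 - 10*log10(453.78) = 30.390 - 26.56845 = 3.822 dB/K

3.822 dB/K


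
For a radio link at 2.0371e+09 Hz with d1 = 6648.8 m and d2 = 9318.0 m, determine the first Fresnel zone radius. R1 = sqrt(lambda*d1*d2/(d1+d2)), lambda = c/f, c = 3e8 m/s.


lambda = c / f = 3.0000e+08 / 2.0371e+09 = 0.1472682 m
R1 = sqrt(0.1472682 * 6648.8 * 9318.0 / (6648.8 + 9318.0)) = 23.90 m

23.90 m


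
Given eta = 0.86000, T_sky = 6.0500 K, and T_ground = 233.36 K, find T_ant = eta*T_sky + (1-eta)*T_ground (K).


T_ant = 0.86000 * 6.0500 + (1 - 0.86000) * 233.36 = 37.87 K

37.87 K


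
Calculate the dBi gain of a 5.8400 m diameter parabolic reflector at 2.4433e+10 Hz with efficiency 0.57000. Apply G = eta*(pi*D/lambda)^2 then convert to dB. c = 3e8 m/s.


lambda = c / f = 3.0000e+08 / 2.4433e+10 = 0.01227848 m
G_linear = 0.57000 * (pi * 5.8400 / 0.01227848)^2 = 1.272656e+06
G_dBi = 10 * log10(1.272656e+06) = 61.05 dBi

61.05 dBi


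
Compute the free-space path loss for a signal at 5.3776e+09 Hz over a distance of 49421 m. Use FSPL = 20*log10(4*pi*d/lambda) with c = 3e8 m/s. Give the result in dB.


lambda = c / f = 3.0000e+08 / 5.3776e+09 = 0.05578697 m
FSPL = 20 * log10(4*pi*49421/0.05578697) = 140.9 dB

140.9 dB


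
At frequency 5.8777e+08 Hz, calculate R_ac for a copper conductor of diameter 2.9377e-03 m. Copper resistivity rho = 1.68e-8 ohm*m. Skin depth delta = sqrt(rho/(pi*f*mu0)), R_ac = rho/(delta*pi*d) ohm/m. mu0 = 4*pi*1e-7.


delta = sqrt(1.68e-8 / (pi * 5.8777e+08 * 4*pi*1e-7)) = 2.690736e-06 m
R_ac = 1.68e-8 / (2.690736e-06 * pi * 2.9377e-03) = 0.6765 ohm/m

0.6765 ohm/m


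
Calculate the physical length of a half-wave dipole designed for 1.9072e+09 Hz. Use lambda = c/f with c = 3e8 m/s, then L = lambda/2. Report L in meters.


lambda = c / f = 3.0000e+08 / 1.9072e+09 = 0.1572987 m
L = lambda / 2 = 0.1572987 / 2 = 0.07865 m

0.07865 m


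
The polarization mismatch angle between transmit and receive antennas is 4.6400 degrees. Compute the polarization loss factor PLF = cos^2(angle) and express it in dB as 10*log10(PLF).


PLF_linear = cos^2(4.6400 deg) = 0.9934560
PLF_dB = 10 * log10(0.9934560) = -0.02851 dB

-0.02851 dB


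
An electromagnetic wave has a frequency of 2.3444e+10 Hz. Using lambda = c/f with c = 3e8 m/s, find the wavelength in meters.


lambda = c / f = 3.0000e+08 / 2.3444e+10 = 0.01280 m

0.01280 m


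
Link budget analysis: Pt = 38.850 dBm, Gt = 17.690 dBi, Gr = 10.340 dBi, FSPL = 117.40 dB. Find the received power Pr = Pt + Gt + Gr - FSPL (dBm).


Pr = 38.850 + 17.690 + 10.340 - 117.40 = -50.52 dBm

-50.52 dBm


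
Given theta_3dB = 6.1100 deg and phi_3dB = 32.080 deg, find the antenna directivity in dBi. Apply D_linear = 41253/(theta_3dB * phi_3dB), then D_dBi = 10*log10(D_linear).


D_linear = 41253 / (6.1100 * 32.080) = 210.4650
D_dBi = 10 * log10(210.4650) = 23.23 dBi

23.23 dBi


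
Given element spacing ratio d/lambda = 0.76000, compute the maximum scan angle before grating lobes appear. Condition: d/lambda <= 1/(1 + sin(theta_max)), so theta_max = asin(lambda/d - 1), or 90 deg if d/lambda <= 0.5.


lambda/d - 1 = 1/0.76000 - 1 = 0.3157895
theta_max = asin(0.3157895) = 18.41 deg

18.41 deg


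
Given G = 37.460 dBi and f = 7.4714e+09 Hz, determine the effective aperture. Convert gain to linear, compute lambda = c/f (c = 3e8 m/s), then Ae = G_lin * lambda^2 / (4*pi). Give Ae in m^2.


lambda = c / f = 3.0000e+08 / 7.4714e+09 = 0.04015312 m
G_linear = 10^(37.460/10) = 5571.857
Ae = G_linear * lambda^2 / (4*pi) = 5571.857 * 0.04015312^2 / (4*pi) = 0.7149 m^2

0.7149 m^2


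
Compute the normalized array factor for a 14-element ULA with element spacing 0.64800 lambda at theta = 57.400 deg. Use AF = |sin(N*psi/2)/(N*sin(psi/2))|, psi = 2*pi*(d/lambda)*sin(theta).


psi = 2*pi*0.64800*sin(57.400 deg) = 3.430048 rad
AF = |sin(14*3.430048/2) / (14*sin(3.430048/2))| = 0.06504

0.06504


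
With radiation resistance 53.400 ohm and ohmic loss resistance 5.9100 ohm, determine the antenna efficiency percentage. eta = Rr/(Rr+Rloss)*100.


eta = 53.400 / (53.400 + 5.9100) * 100 = 90.04%

90.04%


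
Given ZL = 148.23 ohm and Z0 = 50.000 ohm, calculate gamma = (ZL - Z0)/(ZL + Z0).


gamma = (148.23 - 50.000) / (148.23 + 50.000) = 0.4955

0.4955


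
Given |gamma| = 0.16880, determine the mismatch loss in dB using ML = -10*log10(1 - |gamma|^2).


ML = -10 * log10(1 - 0.16880^2) = -10 * log10(0.97150656) = 0.1255 dB

0.1255 dB


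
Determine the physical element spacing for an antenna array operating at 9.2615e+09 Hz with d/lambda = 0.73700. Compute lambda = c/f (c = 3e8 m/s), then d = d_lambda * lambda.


lambda = c / f = 3.0000e+08 / 9.2615e+09 = 0.03239216 m
d = 0.73700 * 0.03239216 = 0.02387 m

0.02387 m


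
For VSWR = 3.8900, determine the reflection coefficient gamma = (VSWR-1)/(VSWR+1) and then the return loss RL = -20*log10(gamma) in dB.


gamma = (3.8900 - 1) / (3.8900 + 1) = 0.5910020
RL = -20 * log10(0.5910020) = 4.568 dB

4.568 dB


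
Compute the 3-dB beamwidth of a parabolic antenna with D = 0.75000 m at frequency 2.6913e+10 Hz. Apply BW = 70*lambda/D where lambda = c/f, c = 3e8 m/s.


lambda = c / f = 3.0000e+08 / 2.6913e+10 = 0.01114703 m
BW = 70 * 0.01114703 / 0.75000 = 1.040 deg

1.040 deg


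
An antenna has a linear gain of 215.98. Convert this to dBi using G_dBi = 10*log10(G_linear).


G_dBi = 10 * log10(215.98) = 23.34 dBi

23.34 dBi


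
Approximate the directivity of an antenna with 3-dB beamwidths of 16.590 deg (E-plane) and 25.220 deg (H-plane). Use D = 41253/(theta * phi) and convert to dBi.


D_linear = 41253 / (16.590 * 25.220) = 98.59708
D_dBi = 10 * log10(98.59708) = 19.94 dBi

19.94 dBi


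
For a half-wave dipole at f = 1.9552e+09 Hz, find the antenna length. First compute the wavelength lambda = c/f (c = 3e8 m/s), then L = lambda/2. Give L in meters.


lambda = c / f = 3.0000e+08 / 1.9552e+09 = 0.1534370 m
L = lambda / 2 = 0.1534370 / 2 = 0.07672 m

0.07672 m


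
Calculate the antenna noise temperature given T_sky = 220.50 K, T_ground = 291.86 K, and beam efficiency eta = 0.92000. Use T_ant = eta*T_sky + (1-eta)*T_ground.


T_ant = 0.92000 * 220.50 + (1 - 0.92000) * 291.86 = 226.2 K

226.2 K


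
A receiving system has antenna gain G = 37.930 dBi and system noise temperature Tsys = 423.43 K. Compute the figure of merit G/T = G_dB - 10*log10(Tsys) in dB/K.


G/T = 37.930 - 10*log10(423.43) = 37.930 - 26.26782 = 11.66 dB/K

11.66 dB/K


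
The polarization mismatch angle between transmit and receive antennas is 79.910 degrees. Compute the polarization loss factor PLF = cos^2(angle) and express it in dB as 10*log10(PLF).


PLF_linear = cos^2(79.910 deg) = 0.03069325
PLF_dB = 10 * log10(0.03069325) = -15.13 dB

-15.13 dB


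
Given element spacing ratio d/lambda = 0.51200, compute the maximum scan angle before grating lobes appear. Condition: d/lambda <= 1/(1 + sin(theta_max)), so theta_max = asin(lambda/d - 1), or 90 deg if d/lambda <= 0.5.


lambda/d - 1 = 1/0.51200 - 1 = 0.9531250
theta_max = asin(0.9531250) = 72.39 deg

72.39 deg


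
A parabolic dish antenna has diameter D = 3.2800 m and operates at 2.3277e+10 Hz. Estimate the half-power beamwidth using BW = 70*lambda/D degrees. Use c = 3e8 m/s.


lambda = c / f = 3.0000e+08 / 2.3277e+10 = 0.01288826 m
BW = 70 * 0.01288826 / 3.2800 = 0.2751 deg

0.2751 deg


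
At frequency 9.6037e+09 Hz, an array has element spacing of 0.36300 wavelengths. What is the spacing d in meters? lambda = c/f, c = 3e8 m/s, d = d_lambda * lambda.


lambda = c / f = 3.0000e+08 / 9.6037e+09 = 0.03123796 m
d = 0.36300 * 0.03123796 = 0.01134 m

0.01134 m


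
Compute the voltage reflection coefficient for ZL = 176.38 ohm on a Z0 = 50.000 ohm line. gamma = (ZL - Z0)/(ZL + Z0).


gamma = (176.38 - 50.000) / (176.38 + 50.000) = 0.5583

0.5583


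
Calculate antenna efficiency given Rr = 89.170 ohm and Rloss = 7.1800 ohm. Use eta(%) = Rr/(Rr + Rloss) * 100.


eta = 89.170 / (89.170 + 7.1800) * 100 = 92.55%

92.55%


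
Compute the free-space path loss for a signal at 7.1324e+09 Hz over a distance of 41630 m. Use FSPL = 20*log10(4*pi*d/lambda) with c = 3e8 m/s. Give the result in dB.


lambda = c / f = 3.0000e+08 / 7.1324e+09 = 0.04206158 m
FSPL = 20 * log10(4*pi*41630/0.04206158) = 141.9 dB

141.9 dB


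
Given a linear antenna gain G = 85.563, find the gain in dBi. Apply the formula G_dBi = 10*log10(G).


G_dBi = 10 * log10(85.563) = 19.32 dBi

19.32 dBi


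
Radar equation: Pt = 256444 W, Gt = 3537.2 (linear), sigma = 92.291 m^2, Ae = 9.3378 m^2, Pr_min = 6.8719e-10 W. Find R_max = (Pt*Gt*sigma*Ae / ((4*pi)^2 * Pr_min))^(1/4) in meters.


R^4 = 256444*3537.2*92.291*9.3378 / ((4*pi)^2 * 6.8719e-10) = 7.203765e+18
R_max = 7.203765e+18^0.25 = 51807 m

51807 m


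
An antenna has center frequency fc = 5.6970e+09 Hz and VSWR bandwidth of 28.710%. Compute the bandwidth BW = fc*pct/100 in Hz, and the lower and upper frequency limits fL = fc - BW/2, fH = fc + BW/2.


BW = 5.6970e+09 * 28.710/100 = 1.635609e+09 Hz
fL = 5.6970e+09 - 1.635609e+09/2 = 4.879e+09 Hz
fH = 5.6970e+09 + 1.635609e+09/2 = 6.515e+09 Hz

BW=1.636e+09 Hz, fL=4.879e+09 Hz, fH=6.515e+09 Hz


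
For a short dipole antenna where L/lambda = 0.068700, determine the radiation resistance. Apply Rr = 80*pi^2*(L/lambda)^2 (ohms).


Rr = 80 * pi^2 * (0.068700)^2 = 80 * 9.869604 * 4.719690e-03 = 3.727 ohm

3.727 ohm


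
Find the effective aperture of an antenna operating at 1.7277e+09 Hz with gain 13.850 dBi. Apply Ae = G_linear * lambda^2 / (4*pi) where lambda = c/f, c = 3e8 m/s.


lambda = c / f = 3.0000e+08 / 1.7277e+09 = 0.1736413 m
G_linear = 10^(13.850/10) = 24.26610
Ae = G_linear * lambda^2 / (4*pi) = 24.26610 * 0.1736413^2 / (4*pi) = 0.05822 m^2

0.05822 m^2


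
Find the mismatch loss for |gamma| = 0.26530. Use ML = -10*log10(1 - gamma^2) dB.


ML = -10 * log10(1 - 0.26530^2) = -10 * log10(0.92961591) = 0.3170 dB

0.3170 dB


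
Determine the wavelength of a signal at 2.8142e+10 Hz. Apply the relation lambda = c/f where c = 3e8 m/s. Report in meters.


lambda = c / f = 3.0000e+08 / 2.8142e+10 = 0.01066 m

0.01066 m


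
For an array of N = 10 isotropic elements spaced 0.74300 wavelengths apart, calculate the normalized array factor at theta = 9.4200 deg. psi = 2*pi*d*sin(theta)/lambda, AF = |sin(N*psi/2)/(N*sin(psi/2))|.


psi = 2*pi*0.74300*sin(9.4200 deg) = 0.7640797 rad
AF = |sin(10*0.7640797/2) / (10*sin(0.7640797/2))| = 0.1684

0.1684


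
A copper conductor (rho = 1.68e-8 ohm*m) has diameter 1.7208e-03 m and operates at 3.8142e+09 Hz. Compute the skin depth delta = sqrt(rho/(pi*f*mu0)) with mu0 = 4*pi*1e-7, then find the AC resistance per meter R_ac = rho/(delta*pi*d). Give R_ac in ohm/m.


delta = sqrt(1.68e-8 / (pi * 3.8142e+09 * 4*pi*1e-7)) = 1.056265e-06 m
R_ac = 1.68e-8 / (1.056265e-06 * pi * 1.7208e-03) = 2.942 ohm/m

2.942 ohm/m


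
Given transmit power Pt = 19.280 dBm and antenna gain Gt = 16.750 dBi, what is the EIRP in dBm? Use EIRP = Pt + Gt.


EIRP = Pt + Gt = 19.280 + 16.750 = 36.03 dBm

36.03 dBm


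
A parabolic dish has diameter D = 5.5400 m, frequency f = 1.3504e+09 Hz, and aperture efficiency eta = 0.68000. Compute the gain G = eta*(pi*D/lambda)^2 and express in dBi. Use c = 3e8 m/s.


lambda = c / f = 3.0000e+08 / 1.3504e+09 = 0.2221564 m
G_linear = 0.68000 * (pi * 5.5400 / 0.2221564)^2 = 4173.597
G_dBi = 10 * log10(4173.597) = 36.21 dBi

36.21 dBi


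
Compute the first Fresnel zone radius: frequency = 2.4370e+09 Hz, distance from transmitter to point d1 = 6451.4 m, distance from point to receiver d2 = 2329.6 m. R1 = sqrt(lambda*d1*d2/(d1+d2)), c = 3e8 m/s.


lambda = c / f = 3.0000e+08 / 2.4370e+09 = 0.1231022 m
R1 = sqrt(0.1231022 * 6451.4 * 2329.6 / (6451.4 + 2329.6)) = 14.52 m

14.52 m


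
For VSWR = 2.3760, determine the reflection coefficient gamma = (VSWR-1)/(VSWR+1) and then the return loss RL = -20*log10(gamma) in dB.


gamma = (2.3760 - 1) / (2.3760 + 1) = 0.4075829
RL = -20 * log10(0.4075829) = 7.796 dB

7.796 dB


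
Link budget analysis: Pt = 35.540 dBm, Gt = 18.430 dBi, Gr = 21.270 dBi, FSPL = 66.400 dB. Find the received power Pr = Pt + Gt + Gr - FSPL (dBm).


Pr = 35.540 + 18.430 + 21.270 - 66.400 = 8.84 dBm

8.84 dBm


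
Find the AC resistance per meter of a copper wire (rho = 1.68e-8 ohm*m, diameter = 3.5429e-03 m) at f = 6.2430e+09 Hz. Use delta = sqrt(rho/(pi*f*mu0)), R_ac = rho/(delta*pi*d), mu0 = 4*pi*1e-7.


delta = sqrt(1.68e-8 / (pi * 6.2430e+09 * 4*pi*1e-7)) = 8.256160e-07 m
R_ac = 1.68e-8 / (8.256160e-07 * pi * 3.5429e-03) = 1.828 ohm/m

1.828 ohm/m


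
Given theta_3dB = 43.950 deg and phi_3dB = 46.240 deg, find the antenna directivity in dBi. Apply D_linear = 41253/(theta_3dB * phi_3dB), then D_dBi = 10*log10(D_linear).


D_linear = 41253 / (43.950 * 46.240) = 20.29920
D_dBi = 10 * log10(20.29920) = 13.07 dBi

13.07 dBi


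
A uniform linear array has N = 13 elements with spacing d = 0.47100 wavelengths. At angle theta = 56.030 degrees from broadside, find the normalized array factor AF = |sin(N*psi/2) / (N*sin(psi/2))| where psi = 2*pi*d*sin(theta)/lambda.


psi = 2*pi*0.47100*sin(56.030 deg) = 2.454304 rad
AF = |sin(13*2.454304/2) / (13*sin(2.454304/2))| = 0.01982

0.01982


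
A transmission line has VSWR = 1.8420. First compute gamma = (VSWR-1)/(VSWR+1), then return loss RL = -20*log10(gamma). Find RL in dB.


gamma = (1.8420 - 1) / (1.8420 + 1) = 0.2962702
RL = -20 * log10(0.2962702) = 10.57 dB

10.57 dB


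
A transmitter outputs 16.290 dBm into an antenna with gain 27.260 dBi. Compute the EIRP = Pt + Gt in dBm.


EIRP = Pt + Gt = 16.290 + 27.260 = 43.55 dBm

43.55 dBm


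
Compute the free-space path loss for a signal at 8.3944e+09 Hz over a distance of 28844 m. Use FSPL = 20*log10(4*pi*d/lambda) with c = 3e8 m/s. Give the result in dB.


lambda = c / f = 3.0000e+08 / 8.3944e+09 = 0.03573811 m
FSPL = 20 * log10(4*pi*28844/0.03573811) = 140.1 dB

140.1 dB


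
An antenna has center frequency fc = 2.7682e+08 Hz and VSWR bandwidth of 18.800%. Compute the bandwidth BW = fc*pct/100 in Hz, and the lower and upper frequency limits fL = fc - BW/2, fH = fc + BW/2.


BW = 2.7682e+08 * 18.800/100 = 5.204216e+07 Hz
fL = 2.7682e+08 - 5.204216e+07/2 = 2.508e+08 Hz
fH = 2.7682e+08 + 5.204216e+07/2 = 3.028e+08 Hz

BW=5.204e+07 Hz, fL=2.508e+08 Hz, fH=3.028e+08 Hz


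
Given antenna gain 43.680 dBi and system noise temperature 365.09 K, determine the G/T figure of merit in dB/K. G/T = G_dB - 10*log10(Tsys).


G/T = 43.680 - 10*log10(365.09) = 43.680 - 25.62400 = 18.06 dB/K

18.06 dB/K


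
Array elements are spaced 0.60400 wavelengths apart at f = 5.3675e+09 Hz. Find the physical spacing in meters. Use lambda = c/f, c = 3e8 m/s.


lambda = c / f = 3.0000e+08 / 5.3675e+09 = 0.05589194 m
d = 0.60400 * 0.05589194 = 0.03376 m

0.03376 m


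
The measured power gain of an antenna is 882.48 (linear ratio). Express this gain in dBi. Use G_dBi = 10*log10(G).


G_dBi = 10 * log10(882.48) = 29.46 dBi

29.46 dBi


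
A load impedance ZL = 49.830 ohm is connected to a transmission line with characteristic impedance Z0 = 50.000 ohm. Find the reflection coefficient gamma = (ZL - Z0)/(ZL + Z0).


gamma = (49.830 - 50.000) / (49.830 + 50.000) = -1.703e-03

-1.703e-03


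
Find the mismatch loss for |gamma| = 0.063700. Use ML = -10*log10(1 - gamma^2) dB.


ML = -10 * log10(1 - 0.063700^2) = -10 * log10(0.99594231) = 0.01766 dB

0.01766 dB


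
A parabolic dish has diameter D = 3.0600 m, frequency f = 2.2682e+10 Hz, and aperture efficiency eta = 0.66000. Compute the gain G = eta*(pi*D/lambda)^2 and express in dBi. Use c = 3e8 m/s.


lambda = c / f = 3.0000e+08 / 2.2682e+10 = 0.01322635 m
G_linear = 0.66000 * (pi * 3.0600 / 0.01322635)^2 = 348663.5
G_dBi = 10 * log10(348663.5) = 55.42 dBi

55.42 dBi
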